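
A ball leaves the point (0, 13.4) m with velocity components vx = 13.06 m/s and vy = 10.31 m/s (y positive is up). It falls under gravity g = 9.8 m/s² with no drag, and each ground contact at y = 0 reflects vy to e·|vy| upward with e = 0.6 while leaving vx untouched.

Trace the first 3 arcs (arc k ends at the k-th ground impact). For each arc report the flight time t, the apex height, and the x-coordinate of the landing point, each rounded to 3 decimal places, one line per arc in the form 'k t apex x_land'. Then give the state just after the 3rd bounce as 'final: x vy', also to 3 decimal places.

1 3.012 18.823 39.337
2 2.352 6.776 70.054
3 1.411 2.439 88.484
final: 88.484 4.149

Arc 1: start y=13.400, vy=10.310 → t=3.012, apex=18.823, x_land=39.337, impact vy=-19.208
  bounce: vy ← 0.6·19.208 = 11.525
Arc 2: start y=0.000, vy=11.525 → t=2.352, apex=6.776, x_land=70.054, impact vy=-11.525
  bounce: vy ← 0.6·11.525 = 6.915
Arc 3: start y=0.000, vy=6.915 → t=1.411, apex=2.439, x_land=88.484, impact vy=-6.915
  bounce: vy ← 0.6·6.915 = 4.149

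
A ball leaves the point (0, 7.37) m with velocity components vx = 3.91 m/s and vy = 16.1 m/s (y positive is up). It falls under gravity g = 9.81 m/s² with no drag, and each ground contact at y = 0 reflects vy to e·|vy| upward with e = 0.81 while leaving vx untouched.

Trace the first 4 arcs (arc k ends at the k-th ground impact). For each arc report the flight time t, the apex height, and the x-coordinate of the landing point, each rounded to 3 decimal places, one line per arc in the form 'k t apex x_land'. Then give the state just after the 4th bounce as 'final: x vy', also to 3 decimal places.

1 3.690 20.582 14.426
2 3.318 13.504 27.401
3 2.688 8.860 37.911
4 2.177 5.813 46.424
final: 46.424 8.650

Arc 1: start y=7.370, vy=16.100 → t=3.690, apex=20.582, x_land=14.426, impact vy=-20.095
  bounce: vy ← 0.81·20.095 = 16.277
Arc 2: start y=0.000, vy=16.277 → t=3.318, apex=13.504, x_land=27.401, impact vy=-16.277
  bounce: vy ← 0.81·16.277 = 13.184
Arc 3: start y=0.000, vy=13.184 → t=2.688, apex=8.860, x_land=37.911, impact vy=-13.184
  bounce: vy ← 0.81·13.184 = 10.679
Arc 4: start y=0.000, vy=10.679 → t=2.177, apex=5.813, x_land=46.424, impact vy=-10.679
  bounce: vy ← 0.81·10.679 = 8.650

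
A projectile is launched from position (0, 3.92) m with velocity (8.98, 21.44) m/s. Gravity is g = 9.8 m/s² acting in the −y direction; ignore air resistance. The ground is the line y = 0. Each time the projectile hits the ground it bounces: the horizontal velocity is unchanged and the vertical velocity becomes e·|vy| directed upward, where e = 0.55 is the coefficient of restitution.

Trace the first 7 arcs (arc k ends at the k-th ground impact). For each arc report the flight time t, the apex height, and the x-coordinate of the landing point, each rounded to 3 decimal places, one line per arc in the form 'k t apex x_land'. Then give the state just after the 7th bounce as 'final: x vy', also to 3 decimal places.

1 4.551 27.373 40.871
2 2.600 8.280 64.217
3 1.430 2.505 77.058
4 0.786 0.758 84.121
5 0.433 0.229 88.005
6 0.238 0.069 90.141
7 0.131 0.021 91.317
final: 91.317 0.353

Arc 1: start y=3.920, vy=21.440 → t=4.551, apex=27.373, x_land=40.871, impact vy=-23.163
  bounce: vy ← 0.55·23.163 = 12.739
Arc 2: start y=0.000, vy=12.739 → t=2.600, apex=8.280, x_land=64.217, impact vy=-12.739
  bounce: vy ← 0.55·12.739 = 7.007
Arc 3: start y=0.000, vy=7.007 → t=1.430, apex=2.505, x_land=77.058, impact vy=-7.007
  bounce: vy ← 0.55·7.007 = 3.854
Arc 4: start y=0.000, vy=3.854 → t=0.786, apex=0.758, x_land=84.121, impact vy=-3.854
  bounce: vy ← 0.55·3.854 = 2.120
Arc 5: start y=0.000, vy=2.120 → t=0.433, apex=0.229, x_land=88.005, impact vy=-2.120
  bounce: vy ← 0.55·2.120 = 1.166
Arc 6: start y=0.000, vy=1.166 → t=0.238, apex=0.069, x_land=90.141, impact vy=-1.166
  bounce: vy ← 0.55·1.166 = 0.641
Arc 7: start y=0.000, vy=0.641 → t=0.131, apex=0.021, x_land=91.317, impact vy=-0.641
  bounce: vy ← 0.55·0.641 = 0.353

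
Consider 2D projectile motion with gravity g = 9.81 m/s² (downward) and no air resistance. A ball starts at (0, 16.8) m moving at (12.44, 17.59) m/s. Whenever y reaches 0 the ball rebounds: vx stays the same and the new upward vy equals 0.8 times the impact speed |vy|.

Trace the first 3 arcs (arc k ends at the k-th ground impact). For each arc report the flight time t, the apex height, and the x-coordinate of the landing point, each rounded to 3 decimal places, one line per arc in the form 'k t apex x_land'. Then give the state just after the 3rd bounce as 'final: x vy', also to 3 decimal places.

1 4.370 32.570 54.362
2 4.123 20.845 105.651
3 3.298 13.341 146.683
final: 146.683 12.943

Arc 1: start y=16.800, vy=17.590 → t=4.370, apex=32.570, x_land=54.362, impact vy=-25.279
  bounce: vy ← 0.8·25.279 = 20.223
Arc 2: start y=0.000, vy=20.223 → t=4.123, apex=20.845, x_land=105.651, impact vy=-20.223
  bounce: vy ← 0.8·20.223 = 16.179
Arc 3: start y=0.000, vy=16.179 → t=3.298, apex=13.341, x_land=146.683, impact vy=-16.179
  bounce: vy ← 0.8·16.179 = 12.943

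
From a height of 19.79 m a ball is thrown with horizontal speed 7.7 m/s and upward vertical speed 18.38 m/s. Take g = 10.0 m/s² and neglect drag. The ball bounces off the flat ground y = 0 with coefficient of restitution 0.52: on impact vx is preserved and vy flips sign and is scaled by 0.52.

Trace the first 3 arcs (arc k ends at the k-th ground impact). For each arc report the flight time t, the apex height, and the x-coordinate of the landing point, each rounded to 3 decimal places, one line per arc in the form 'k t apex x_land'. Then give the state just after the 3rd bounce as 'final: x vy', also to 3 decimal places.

1 4.547 36.681 35.008
2 2.817 9.919 56.699
3 1.465 2.682 67.977
final: 67.977 3.808

Arc 1: start y=19.790, vy=18.380 → t=4.547, apex=36.681, x_land=35.008, impact vy=-27.086
  bounce: vy ← 0.52·27.086 = 14.084
Arc 2: start y=0.000, vy=14.084 → t=2.817, apex=9.919, x_land=56.699, impact vy=-14.084
  bounce: vy ← 0.52·14.084 = 7.324
Arc 3: start y=0.000, vy=7.324 → t=1.465, apex=2.682, x_land=67.977, impact vy=-7.324
  bounce: vy ← 0.52·7.324 = 3.808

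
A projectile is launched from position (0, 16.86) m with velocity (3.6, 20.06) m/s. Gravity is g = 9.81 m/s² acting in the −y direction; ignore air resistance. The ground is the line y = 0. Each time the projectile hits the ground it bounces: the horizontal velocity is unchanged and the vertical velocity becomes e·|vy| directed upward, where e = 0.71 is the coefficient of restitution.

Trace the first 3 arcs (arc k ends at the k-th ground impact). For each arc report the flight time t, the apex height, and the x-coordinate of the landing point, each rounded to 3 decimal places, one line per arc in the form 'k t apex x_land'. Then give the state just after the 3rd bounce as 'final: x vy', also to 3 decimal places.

Arc 1: start y=16.860, vy=20.060 → t=4.805, apex=37.370, x_land=17.298, impact vy=-27.078
  bounce: vy ← 0.71·27.078 = 19.225
Arc 2: start y=0.000, vy=19.225 → t=3.919, apex=18.838, x_land=31.408, impact vy=-19.225
  bounce: vy ← 0.71·19.225 = 13.650
Arc 3: start y=0.000, vy=13.650 → t=2.783, apex=9.496, x_land=41.427, impact vy=-13.650
  bounce: vy ← 0.71·13.650 = 9.691

1 4.805 37.370 17.298
2 3.919 18.838 31.408
3 2.783 9.496 41.427
final: 41.427 9.691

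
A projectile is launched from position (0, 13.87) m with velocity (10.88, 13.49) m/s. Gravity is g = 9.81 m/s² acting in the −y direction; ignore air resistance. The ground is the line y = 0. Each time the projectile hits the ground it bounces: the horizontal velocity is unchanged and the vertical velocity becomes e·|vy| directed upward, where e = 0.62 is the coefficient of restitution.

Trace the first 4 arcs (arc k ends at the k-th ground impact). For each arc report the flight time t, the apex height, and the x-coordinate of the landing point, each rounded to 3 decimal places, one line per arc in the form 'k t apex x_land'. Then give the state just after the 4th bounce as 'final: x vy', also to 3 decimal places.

1 3.547 23.145 38.596
2 2.694 8.897 67.902
3 1.670 3.420 86.072
4 1.035 1.315 97.337
final: 97.337 3.149

Arc 1: start y=13.870, vy=13.490 → t=3.547, apex=23.145, x_land=38.596, impact vy=-21.310
  bounce: vy ← 0.62·21.310 = 13.212
Arc 2: start y=0.000, vy=13.212 → t=2.694, apex=8.897, x_land=67.902, impact vy=-13.212
  bounce: vy ← 0.62·13.212 = 8.192
Arc 3: start y=0.000, vy=8.192 → t=1.670, apex=3.420, x_land=86.072, impact vy=-8.192
  bounce: vy ← 0.62·8.192 = 5.079
Arc 4: start y=0.000, vy=5.079 → t=1.035, apex=1.315, x_land=97.337, impact vy=-5.079
  bounce: vy ← 0.62·5.079 = 3.149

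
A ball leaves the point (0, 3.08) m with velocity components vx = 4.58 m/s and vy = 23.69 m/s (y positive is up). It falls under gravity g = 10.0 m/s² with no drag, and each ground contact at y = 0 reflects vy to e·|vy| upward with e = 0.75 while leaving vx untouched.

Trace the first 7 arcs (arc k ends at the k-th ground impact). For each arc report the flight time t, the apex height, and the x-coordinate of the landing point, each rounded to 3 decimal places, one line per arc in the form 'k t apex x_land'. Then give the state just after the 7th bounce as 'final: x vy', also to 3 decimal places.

Arc 1: start y=3.080, vy=23.690 → t=4.865, apex=31.141, x_land=22.280, impact vy=-24.956
  bounce: vy ← 0.75·24.956 = 18.717
Arc 2: start y=0.000, vy=18.717 → t=3.743, apex=17.517, x_land=39.425, impact vy=-18.717
  bounce: vy ← 0.75·18.717 = 14.038
Arc 3: start y=0.000, vy=14.038 → t=2.808, apex=9.853, x_land=52.284, impact vy=-14.038
  bounce: vy ← 0.75·14.038 = 10.528
Arc 4: start y=0.000, vy=10.528 → t=2.106, apex=5.542, x_land=61.928, impact vy=-10.528
  bounce: vy ← 0.75·10.528 = 7.896
Arc 5: start y=0.000, vy=7.896 → t=1.579, apex=3.118, x_land=69.161, impact vy=-7.896
  bounce: vy ← 0.75·7.896 = 5.922
Arc 6: start y=0.000, vy=5.922 → t=1.184, apex=1.754, x_land=74.586, impact vy=-5.922
  bounce: vy ← 0.75·5.922 = 4.442
Arc 7: start y=0.000, vy=4.442 → t=0.888, apex=0.986, x_land=78.654, impact vy=-4.442
  bounce: vy ← 0.75·4.442 = 3.331

1 4.865 31.141 22.280
2 3.743 17.517 39.425
3 2.808 9.853 52.284
4 2.106 5.542 61.928
5 1.579 3.118 69.161
6 1.184 1.754 74.586
7 0.888 0.986 78.654
final: 78.654 3.331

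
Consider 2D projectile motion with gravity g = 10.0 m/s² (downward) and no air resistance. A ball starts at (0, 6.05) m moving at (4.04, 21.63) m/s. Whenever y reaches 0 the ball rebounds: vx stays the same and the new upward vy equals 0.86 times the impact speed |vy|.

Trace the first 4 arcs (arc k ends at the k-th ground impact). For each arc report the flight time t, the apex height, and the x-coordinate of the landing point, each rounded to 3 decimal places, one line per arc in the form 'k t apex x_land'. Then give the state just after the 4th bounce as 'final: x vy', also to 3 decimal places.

Arc 1: start y=6.050, vy=21.630 → t=4.590, apex=29.443, x_land=18.542, impact vy=-24.266
  bounce: vy ← 0.86·24.266 = 20.869
Arc 2: start y=0.000, vy=20.869 → t=4.174, apex=21.776, x_land=35.404, impact vy=-20.869
  bounce: vy ← 0.86·20.869 = 17.947
Arc 3: start y=0.000, vy=17.947 → t=3.589, apex=16.105, x_land=49.906, impact vy=-17.947
  bounce: vy ← 0.86·17.947 = 15.435
Arc 4: start y=0.000, vy=15.435 → t=3.087, apex=11.912, x_land=62.377, impact vy=-15.435
  bounce: vy ← 0.86·15.435 = 13.274

1 4.590 29.443 18.542
2 4.174 21.776 35.404
3 3.589 16.105 49.906
4 3.087 11.912 62.377
final: 62.377 13.274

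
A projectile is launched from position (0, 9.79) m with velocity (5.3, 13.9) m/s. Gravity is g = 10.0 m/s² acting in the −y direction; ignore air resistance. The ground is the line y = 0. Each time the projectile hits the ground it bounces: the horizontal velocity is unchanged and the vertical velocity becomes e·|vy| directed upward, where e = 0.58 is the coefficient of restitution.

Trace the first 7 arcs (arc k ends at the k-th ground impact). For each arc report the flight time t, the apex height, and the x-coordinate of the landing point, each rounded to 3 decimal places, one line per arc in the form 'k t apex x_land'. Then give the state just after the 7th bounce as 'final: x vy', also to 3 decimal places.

Arc 1: start y=9.790, vy=13.900 → t=3.362, apex=19.450, x_land=17.820, impact vy=-19.723
  bounce: vy ← 0.58·19.723 = 11.440
Arc 2: start y=0.000, vy=11.440 → t=2.288, apex=6.543, x_land=29.946, impact vy=-11.440
  bounce: vy ← 0.58·11.440 = 6.635
Arc 3: start y=0.000, vy=6.635 → t=1.327, apex=2.201, x_land=36.979, impact vy=-6.635
  bounce: vy ← 0.58·6.635 = 3.848
Arc 4: start y=0.000, vy=3.848 → t=0.770, apex=0.740, x_land=41.058, impact vy=-3.848
  bounce: vy ← 0.58·3.848 = 2.232
Arc 5: start y=0.000, vy=2.232 → t=0.446, apex=0.249, x_land=43.424, impact vy=-2.232
  bounce: vy ← 0.58·2.232 = 1.295
Arc 6: start y=0.000, vy=1.295 → t=0.259, apex=0.084, x_land=44.797, impact vy=-1.295
  bounce: vy ← 0.58·1.295 = 0.751
Arc 7: start y=0.000, vy=0.751 → t=0.150, apex=0.028, x_land=45.592, impact vy=-0.751
  bounce: vy ← 0.58·0.751 = 0.435

1 3.362 19.450 17.820
2 2.288 6.543 29.946
3 1.327 2.201 36.979
4 0.770 0.740 41.058
5 0.446 0.249 43.424
6 0.259 0.084 44.797
7 0.150 0.028 45.592
final: 45.592 0.435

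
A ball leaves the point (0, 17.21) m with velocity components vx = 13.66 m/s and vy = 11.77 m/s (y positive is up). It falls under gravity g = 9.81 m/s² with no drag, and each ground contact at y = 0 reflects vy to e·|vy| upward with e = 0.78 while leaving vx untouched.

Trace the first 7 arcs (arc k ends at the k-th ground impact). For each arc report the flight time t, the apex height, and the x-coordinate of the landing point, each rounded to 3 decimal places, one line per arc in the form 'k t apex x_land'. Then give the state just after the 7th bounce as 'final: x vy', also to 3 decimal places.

1 3.424 24.271 46.775
2 3.470 14.766 94.177
3 2.707 8.984 131.151
4 2.111 5.466 159.990
5 1.647 3.325 182.485
6 1.284 2.023 200.031
7 1.002 1.231 213.717
final: 213.717 3.833

Arc 1: start y=17.210, vy=11.770 → t=3.424, apex=24.271, x_land=46.775, impact vy=-21.822
  bounce: vy ← 0.78·21.822 = 17.021
Arc 2: start y=0.000, vy=17.021 → t=3.470, apex=14.766, x_land=94.177, impact vy=-17.021
  bounce: vy ← 0.78·17.021 = 13.276
Arc 3: start y=0.000, vy=13.276 → t=2.707, apex=8.984, x_land=131.151, impact vy=-13.276
  bounce: vy ← 0.78·13.276 = 10.356
Arc 4: start y=0.000, vy=10.356 → t=2.111, apex=5.466, x_land=159.990, impact vy=-10.356
  bounce: vy ← 0.78·10.356 = 8.077
Arc 5: start y=0.000, vy=8.077 → t=1.647, apex=3.325, x_land=182.485, impact vy=-8.077
  bounce: vy ← 0.78·8.077 = 6.300
Arc 6: start y=0.000, vy=6.300 → t=1.284, apex=2.023, x_land=200.031, impact vy=-6.300
  bounce: vy ← 0.78·6.300 = 4.914
Arc 7: start y=0.000, vy=4.914 → t=1.002, apex=1.231, x_land=213.717, impact vy=-4.914
  bounce: vy ← 0.78·4.914 = 3.833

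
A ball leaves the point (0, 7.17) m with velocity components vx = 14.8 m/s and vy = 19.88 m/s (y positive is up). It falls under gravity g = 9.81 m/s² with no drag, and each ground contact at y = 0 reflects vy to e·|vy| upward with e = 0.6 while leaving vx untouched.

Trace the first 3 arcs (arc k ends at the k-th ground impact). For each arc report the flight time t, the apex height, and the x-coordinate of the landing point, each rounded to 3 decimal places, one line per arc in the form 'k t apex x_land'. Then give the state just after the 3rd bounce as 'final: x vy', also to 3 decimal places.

1 4.386 27.313 64.917
2 2.832 9.833 106.826
3 1.699 3.540 131.972
final: 131.972 5.000

Arc 1: start y=7.170, vy=19.880 → t=4.386, apex=27.313, x_land=64.917, impact vy=-23.149
  bounce: vy ← 0.6·23.149 = 13.890
Arc 2: start y=0.000, vy=13.890 → t=2.832, apex=9.833, x_land=106.826, impact vy=-13.890
  bounce: vy ← 0.6·13.890 = 8.334
Arc 3: start y=0.000, vy=8.334 → t=1.699, apex=3.540, x_land=131.972, impact vy=-8.334
  bounce: vy ← 0.6·8.334 = 5.000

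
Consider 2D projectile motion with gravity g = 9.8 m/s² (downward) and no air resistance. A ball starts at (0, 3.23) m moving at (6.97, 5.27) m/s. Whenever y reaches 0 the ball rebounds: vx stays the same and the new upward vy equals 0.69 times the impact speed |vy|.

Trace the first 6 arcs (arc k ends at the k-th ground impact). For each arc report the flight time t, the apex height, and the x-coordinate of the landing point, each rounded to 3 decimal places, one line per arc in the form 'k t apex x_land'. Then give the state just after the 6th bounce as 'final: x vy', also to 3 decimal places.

Arc 1: start y=3.230, vy=5.270 → t=1.512, apex=4.647, x_land=10.536, impact vy=-9.544
  bounce: vy ← 0.69·9.544 = 6.585
Arc 2: start y=0.000, vy=6.585 → t=1.344, apex=2.212, x_land=19.903, impact vy=-6.585
  bounce: vy ← 0.69·6.585 = 4.544
Arc 3: start y=0.000, vy=4.544 → t=0.927, apex=1.053, x_land=26.366, impact vy=-4.544
  bounce: vy ← 0.69·4.544 = 3.135
Arc 4: start y=0.000, vy=3.135 → t=0.640, apex=0.501, x_land=30.826, impact vy=-3.135
  bounce: vy ← 0.69·3.135 = 2.163
Arc 5: start y=0.000, vy=2.163 → t=0.441, apex=0.239, x_land=33.903, impact vy=-2.163
  bounce: vy ← 0.69·2.163 = 1.493
Arc 6: start y=0.000, vy=1.493 → t=0.305, apex=0.114, x_land=36.026, impact vy=-1.493
  bounce: vy ← 0.69·1.493 = 1.030

1 1.512 4.647 10.536
2 1.344 2.212 19.903
3 0.927 1.053 26.366
4 0.640 0.501 30.826
5 0.441 0.239 33.903
6 0.305 0.114 36.026
final: 36.026 1.030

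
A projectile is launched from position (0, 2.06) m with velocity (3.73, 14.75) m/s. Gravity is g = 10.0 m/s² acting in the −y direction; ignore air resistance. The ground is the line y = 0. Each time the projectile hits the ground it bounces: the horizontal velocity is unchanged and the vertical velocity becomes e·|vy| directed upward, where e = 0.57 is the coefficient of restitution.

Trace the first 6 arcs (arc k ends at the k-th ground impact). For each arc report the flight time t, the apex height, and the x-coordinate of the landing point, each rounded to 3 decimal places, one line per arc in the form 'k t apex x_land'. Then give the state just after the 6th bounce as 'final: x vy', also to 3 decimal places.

Arc 1: start y=2.060, vy=14.750 → t=3.084, apex=12.938, x_land=11.502, impact vy=-16.086
  bounce: vy ← 0.57·16.086 = 9.169
Arc 2: start y=0.000, vy=9.169 → t=1.834, apex=4.204, x_land=18.342, impact vy=-9.169
  bounce: vy ← 0.57·9.169 = 5.226
Arc 3: start y=0.000, vy=5.226 → t=1.045, apex=1.366, x_land=22.241, impact vy=-5.226
  bounce: vy ← 0.57·5.226 = 2.979
Arc 4: start y=0.000, vy=2.979 → t=0.596, apex=0.444, x_land=24.463, impact vy=-2.979
  bounce: vy ← 0.57·2.979 = 1.698
Arc 5: start y=0.000, vy=1.698 → t=0.340, apex=0.144, x_land=25.730, impact vy=-1.698
  bounce: vy ← 0.57·1.698 = 0.968
Arc 6: start y=0.000, vy=0.968 → t=0.194, apex=0.047, x_land=26.452, impact vy=-0.968
  bounce: vy ← 0.57·0.968 = 0.552

1 3.084 12.938 11.502
2 1.834 4.204 18.342
3 1.045 1.366 22.241
4 0.596 0.444 24.463
5 0.340 0.144 25.730
6 0.194 0.047 26.452
final: 26.452 0.552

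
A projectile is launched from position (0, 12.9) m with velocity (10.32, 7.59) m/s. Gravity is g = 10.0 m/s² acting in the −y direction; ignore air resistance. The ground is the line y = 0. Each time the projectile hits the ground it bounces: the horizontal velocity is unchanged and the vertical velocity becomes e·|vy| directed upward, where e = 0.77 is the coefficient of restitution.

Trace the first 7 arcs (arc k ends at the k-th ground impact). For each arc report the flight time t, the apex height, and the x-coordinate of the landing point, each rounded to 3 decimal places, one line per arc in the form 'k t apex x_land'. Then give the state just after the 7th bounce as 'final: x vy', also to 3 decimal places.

Arc 1: start y=12.900, vy=7.590 → t=2.536, apex=15.780, x_land=26.167, impact vy=-17.765
  bounce: vy ← 0.77·17.765 = 13.679
Arc 2: start y=0.000, vy=13.679 → t=2.736, apex=9.356, x_land=54.401, impact vy=-13.679
  bounce: vy ← 0.77·13.679 = 10.533
Arc 3: start y=0.000, vy=10.533 → t=2.107, apex=5.547, x_land=76.141, impact vy=-10.533
  bounce: vy ← 0.77·10.533 = 8.110
Arc 4: start y=0.000, vy=8.110 → t=1.622, apex=3.289, x_land=92.881, impact vy=-8.110
  bounce: vy ← 0.77·8.110 = 6.245
Arc 5: start y=0.000, vy=6.245 → t=1.249, apex=1.950, x_land=105.771, impact vy=-6.245
  bounce: vy ← 0.77·6.245 = 4.809
Arc 6: start y=0.000, vy=4.809 → t=0.962, apex=1.156, x_land=115.696, impact vy=-4.809
  bounce: vy ← 0.77·4.809 = 3.703
Arc 7: start y=0.000, vy=3.703 → t=0.741, apex=0.685, x_land=123.339, impact vy=-3.703
  bounce: vy ← 0.77·3.703 = 2.851

1 2.536 15.780 26.167
2 2.736 9.356 54.401
3 2.107 5.547 76.141
4 1.622 3.289 92.881
5 1.249 1.950 105.771
6 0.962 1.156 115.696
7 0.741 0.685 123.339
final: 123.339 2.851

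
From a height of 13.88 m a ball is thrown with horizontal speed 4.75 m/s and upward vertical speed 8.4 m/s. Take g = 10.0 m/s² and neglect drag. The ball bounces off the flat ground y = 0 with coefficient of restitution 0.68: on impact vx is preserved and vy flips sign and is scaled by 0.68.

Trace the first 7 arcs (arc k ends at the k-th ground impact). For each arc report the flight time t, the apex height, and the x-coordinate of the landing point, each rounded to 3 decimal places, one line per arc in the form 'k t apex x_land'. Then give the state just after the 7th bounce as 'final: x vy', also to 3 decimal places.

Arc 1: start y=13.880, vy=8.400 → t=2.706, apex=17.408, x_land=12.853, impact vy=-18.659
  bounce: vy ← 0.68·18.659 = 12.688
Arc 2: start y=0.000, vy=12.688 → t=2.538, apex=8.049, x_land=24.907, impact vy=-12.688
  bounce: vy ← 0.68·12.688 = 8.628
Arc 3: start y=0.000, vy=8.628 → t=1.726, apex=3.722, x_land=33.103, impact vy=-8.628
  bounce: vy ← 0.68·8.628 = 5.867
Arc 4: start y=0.000, vy=5.867 → t=1.173, apex=1.721, x_land=38.677, impact vy=-5.867
  bounce: vy ← 0.68·5.867 = 3.990
Arc 5: start y=0.000, vy=3.990 → t=0.798, apex=0.796, x_land=42.467, impact vy=-3.990
  bounce: vy ← 0.68·3.990 = 2.713
Arc 6: start y=0.000, vy=2.713 → t=0.543, apex=0.368, x_land=45.044, impact vy=-2.713
  bounce: vy ← 0.68·2.713 = 1.845
Arc 7: start y=0.000, vy=1.845 → t=0.369, apex=0.170, x_land=46.797, impact vy=-1.845
  bounce: vy ← 0.68·1.845 = 1.254

1 2.706 17.408 12.853
2 2.538 8.049 24.907
3 1.726 3.722 33.103
4 1.173 1.721 38.677
5 0.798 0.796 42.467
6 0.543 0.368 45.044
7 0.369 0.170 46.797
final: 46.797 1.254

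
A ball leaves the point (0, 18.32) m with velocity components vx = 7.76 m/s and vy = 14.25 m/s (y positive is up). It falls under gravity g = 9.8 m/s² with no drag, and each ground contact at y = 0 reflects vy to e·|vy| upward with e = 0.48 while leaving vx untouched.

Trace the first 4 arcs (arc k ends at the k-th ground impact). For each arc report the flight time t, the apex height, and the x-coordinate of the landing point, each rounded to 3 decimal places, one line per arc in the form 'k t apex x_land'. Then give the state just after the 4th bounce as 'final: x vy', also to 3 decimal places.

1 3.873 28.680 30.058
2 2.323 6.608 48.081
3 1.115 1.522 56.732
4 0.535 0.351 60.884
final: 60.884 1.259

Arc 1: start y=18.320, vy=14.250 → t=3.873, apex=28.680, x_land=30.058, impact vy=-23.709
  bounce: vy ← 0.48·23.709 = 11.381
Arc 2: start y=0.000, vy=11.381 → t=2.323, apex=6.608, x_land=48.081, impact vy=-11.381
  bounce: vy ← 0.48·11.381 = 5.463
Arc 3: start y=0.000, vy=5.463 → t=1.115, apex=1.522, x_land=56.732, impact vy=-5.463
  bounce: vy ← 0.48·5.463 = 2.622
Arc 4: start y=0.000, vy=2.622 → t=0.535, apex=0.351, x_land=60.884, impact vy=-2.622
  bounce: vy ← 0.48·2.622 = 1.259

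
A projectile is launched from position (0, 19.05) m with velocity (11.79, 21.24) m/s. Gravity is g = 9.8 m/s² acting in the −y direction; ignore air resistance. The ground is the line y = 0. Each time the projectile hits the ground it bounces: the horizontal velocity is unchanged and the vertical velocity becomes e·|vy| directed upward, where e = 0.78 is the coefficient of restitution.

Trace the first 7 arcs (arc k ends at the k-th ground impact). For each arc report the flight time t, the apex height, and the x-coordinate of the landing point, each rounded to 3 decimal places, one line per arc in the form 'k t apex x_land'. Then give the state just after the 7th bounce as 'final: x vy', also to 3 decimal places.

1 5.097 42.067 60.098
2 4.571 25.594 113.989
3 3.565 15.571 156.023
4 2.781 9.474 188.810
5 2.169 5.764 214.384
6 1.692 3.507 234.332
7 1.320 2.133 249.891
final: 249.891 5.044

Arc 1: start y=19.050, vy=21.240 → t=5.097, apex=42.067, x_land=60.098, impact vy=-28.714
  bounce: vy ← 0.78·28.714 = 22.397
Arc 2: start y=0.000, vy=22.397 → t=4.571, apex=25.594, x_land=113.989, impact vy=-22.397
  bounce: vy ← 0.78·22.397 = 17.470
Arc 3: start y=0.000, vy=17.470 → t=3.565, apex=15.571, x_land=156.023, impact vy=-17.470
  bounce: vy ← 0.78·17.470 = 13.626
Arc 4: start y=0.000, vy=13.626 → t=2.781, apex=9.474, x_land=188.810, impact vy=-13.626
  bounce: vy ← 0.78·13.626 = 10.629
Arc 5: start y=0.000, vy=10.629 → t=2.169, apex=5.764, x_land=214.384, impact vy=-10.629
  bounce: vy ← 0.78·10.629 = 8.290
Arc 6: start y=0.000, vy=8.290 → t=1.692, apex=3.507, x_land=234.332, impact vy=-8.290
  bounce: vy ← 0.78·8.290 = 6.466
Arc 7: start y=0.000, vy=6.466 → t=1.320, apex=2.133, x_land=249.891, impact vy=-6.466
  bounce: vy ← 0.78·6.466 = 5.044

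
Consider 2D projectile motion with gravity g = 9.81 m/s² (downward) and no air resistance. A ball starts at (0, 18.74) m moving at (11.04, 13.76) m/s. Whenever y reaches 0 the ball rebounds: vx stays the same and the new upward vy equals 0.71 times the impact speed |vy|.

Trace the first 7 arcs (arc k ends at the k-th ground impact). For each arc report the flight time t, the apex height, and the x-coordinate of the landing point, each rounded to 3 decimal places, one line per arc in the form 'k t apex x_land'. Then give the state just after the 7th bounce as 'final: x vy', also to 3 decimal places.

1 3.808 28.390 42.046
2 3.416 14.312 79.761
3 2.426 7.214 106.540
4 1.722 3.637 125.552
5 1.223 1.833 139.051
6 0.868 0.924 148.635
7 0.616 0.466 155.440
final: 155.440 2.147

Arc 1: start y=18.740, vy=13.760 → t=3.808, apex=28.390, x_land=42.046, impact vy=-23.601
  bounce: vy ← 0.71·23.601 = 16.757
Arc 2: start y=0.000, vy=16.757 → t=3.416, apex=14.312, x_land=79.761, impact vy=-16.757
  bounce: vy ← 0.71·16.757 = 11.897
Arc 3: start y=0.000, vy=11.897 → t=2.426, apex=7.214, x_land=106.540, impact vy=-11.897
  bounce: vy ← 0.71·11.897 = 8.447
Arc 4: start y=0.000, vy=8.447 → t=1.722, apex=3.637, x_land=125.552, impact vy=-8.447
  bounce: vy ← 0.71·8.447 = 5.997
Arc 5: start y=0.000, vy=5.997 → t=1.223, apex=1.833, x_land=139.051, impact vy=-5.997
  bounce: vy ← 0.71·5.997 = 4.258
Arc 6: start y=0.000, vy=4.258 → t=0.868, apex=0.924, x_land=148.635, impact vy=-4.258
  bounce: vy ← 0.71·4.258 = 3.023
Arc 7: start y=0.000, vy=3.023 → t=0.616, apex=0.466, x_land=155.440, impact vy=-3.023
  bounce: vy ← 0.71·3.023 = 2.147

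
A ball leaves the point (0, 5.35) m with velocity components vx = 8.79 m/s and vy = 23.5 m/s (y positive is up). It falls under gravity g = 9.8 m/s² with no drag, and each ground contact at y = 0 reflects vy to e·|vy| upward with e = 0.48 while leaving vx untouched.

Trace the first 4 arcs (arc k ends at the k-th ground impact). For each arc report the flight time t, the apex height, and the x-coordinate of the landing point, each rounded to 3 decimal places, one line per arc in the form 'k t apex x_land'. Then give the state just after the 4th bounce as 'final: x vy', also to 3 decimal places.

1 5.014 33.526 44.070
2 2.511 7.724 66.143
3 1.205 1.780 76.738
4 0.579 0.410 81.823
final: 81.823 1.361

Arc 1: start y=5.350, vy=23.500 → t=5.014, apex=33.526, x_land=44.070, impact vy=-25.634
  bounce: vy ← 0.48·25.634 = 12.304
Arc 2: start y=0.000, vy=12.304 → t=2.511, apex=7.724, x_land=66.143, impact vy=-12.304
  bounce: vy ← 0.48·12.304 = 5.906
Arc 3: start y=0.000, vy=5.906 → t=1.205, apex=1.780, x_land=76.738, impact vy=-5.906
  bounce: vy ← 0.48·5.906 = 2.835
Arc 4: start y=0.000, vy=2.835 → t=0.579, apex=0.410, x_land=81.823, impact vy=-2.835
  bounce: vy ← 0.48·2.835 = 1.361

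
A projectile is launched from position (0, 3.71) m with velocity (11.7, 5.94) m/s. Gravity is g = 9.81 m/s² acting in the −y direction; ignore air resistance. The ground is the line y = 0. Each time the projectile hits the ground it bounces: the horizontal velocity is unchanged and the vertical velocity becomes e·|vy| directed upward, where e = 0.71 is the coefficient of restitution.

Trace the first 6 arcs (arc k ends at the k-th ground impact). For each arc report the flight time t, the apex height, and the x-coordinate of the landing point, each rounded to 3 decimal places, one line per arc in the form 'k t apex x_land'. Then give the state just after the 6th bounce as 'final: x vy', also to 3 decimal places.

1 1.665 5.508 19.483
2 1.505 2.777 37.089
3 1.068 1.400 49.590
4 0.759 0.706 58.465
5 0.539 0.356 64.766
6 0.382 0.179 69.240
final: 69.240 1.332

Arc 1: start y=3.710, vy=5.940 → t=1.665, apex=5.508, x_land=19.483, impact vy=-10.396
  bounce: vy ← 0.71·10.396 = 7.381
Arc 2: start y=0.000, vy=7.381 → t=1.505, apex=2.777, x_land=37.089, impact vy=-7.381
  bounce: vy ← 0.71·7.381 = 5.241
Arc 3: start y=0.000, vy=5.241 → t=1.068, apex=1.400, x_land=49.590, impact vy=-5.241
  bounce: vy ← 0.71·5.241 = 3.721
Arc 4: start y=0.000, vy=3.721 → t=0.759, apex=0.706, x_land=58.465, impact vy=-3.721
  bounce: vy ← 0.71·3.721 = 2.642
Arc 5: start y=0.000, vy=2.642 → t=0.539, apex=0.356, x_land=64.766, impact vy=-2.642
  bounce: vy ← 0.71·2.642 = 1.876
Arc 6: start y=0.000, vy=1.876 → t=0.382, apex=0.179, x_land=69.240, impact vy=-1.876
  bounce: vy ← 0.71·1.876 = 1.332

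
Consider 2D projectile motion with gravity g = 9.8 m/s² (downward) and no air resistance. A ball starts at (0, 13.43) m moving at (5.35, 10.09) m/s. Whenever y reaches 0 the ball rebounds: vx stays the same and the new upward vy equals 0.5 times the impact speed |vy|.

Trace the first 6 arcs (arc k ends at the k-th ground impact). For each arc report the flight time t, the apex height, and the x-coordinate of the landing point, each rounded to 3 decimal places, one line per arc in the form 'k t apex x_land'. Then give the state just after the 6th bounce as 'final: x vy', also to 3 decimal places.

Arc 1: start y=13.430, vy=10.090 → t=2.979, apex=18.624, x_land=15.939, impact vy=-19.106
  bounce: vy ← 0.5·19.106 = 9.553
Arc 2: start y=0.000, vy=9.553 → t=1.950, apex=4.656, x_land=26.369, impact vy=-9.553
  bounce: vy ← 0.5·9.553 = 4.776
Arc 3: start y=0.000, vy=4.776 → t=0.975, apex=1.164, x_land=31.584, impact vy=-4.776
  bounce: vy ← 0.5·4.776 = 2.388
Arc 4: start y=0.000, vy=2.388 → t=0.487, apex=0.291, x_land=34.192, impact vy=-2.388
  bounce: vy ← 0.5·2.388 = 1.194
Arc 5: start y=0.000, vy=1.194 → t=0.244, apex=0.073, x_land=35.495, impact vy=-1.194
  bounce: vy ← 0.5·1.194 = 0.597
Arc 6: start y=0.000, vy=0.597 → t=0.122, apex=0.018, x_land=36.147, impact vy=-0.597
  bounce: vy ← 0.5·0.597 = 0.299

1 2.979 18.624 15.939
2 1.950 4.656 26.369
3 0.975 1.164 31.584
4 0.487 0.291 34.192
5 0.244 0.073 35.495
6 0.122 0.018 36.147
final: 36.147 0.299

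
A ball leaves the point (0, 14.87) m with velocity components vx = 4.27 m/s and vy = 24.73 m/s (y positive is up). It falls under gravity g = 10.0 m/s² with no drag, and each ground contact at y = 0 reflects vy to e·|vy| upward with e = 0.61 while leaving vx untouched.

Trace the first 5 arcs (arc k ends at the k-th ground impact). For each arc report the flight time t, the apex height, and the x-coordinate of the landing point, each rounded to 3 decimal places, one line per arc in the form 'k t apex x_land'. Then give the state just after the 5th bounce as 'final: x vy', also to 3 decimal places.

1 5.488 45.449 23.433
2 3.678 16.911 39.139
3 2.244 6.293 48.720
4 1.369 2.342 54.564
5 0.835 0.871 58.129
final: 58.129 2.546

Arc 1: start y=14.870, vy=24.730 → t=5.488, apex=45.449, x_land=23.433, impact vy=-30.149
  bounce: vy ← 0.61·30.149 = 18.391
Arc 2: start y=0.000, vy=18.391 → t=3.678, apex=16.911, x_land=39.139, impact vy=-18.391
  bounce: vy ← 0.61·18.391 = 11.219
Arc 3: start y=0.000, vy=11.219 → t=2.244, apex=6.293, x_land=48.720, impact vy=-11.219
  bounce: vy ← 0.61·11.219 = 6.843
Arc 4: start y=0.000, vy=6.843 → t=1.369, apex=2.342, x_land=54.564, impact vy=-6.843
  bounce: vy ← 0.61·6.843 = 4.174
Arc 5: start y=0.000, vy=4.174 → t=0.835, apex=0.871, x_land=58.129, impact vy=-4.174
  bounce: vy ← 0.61·4.174 = 2.546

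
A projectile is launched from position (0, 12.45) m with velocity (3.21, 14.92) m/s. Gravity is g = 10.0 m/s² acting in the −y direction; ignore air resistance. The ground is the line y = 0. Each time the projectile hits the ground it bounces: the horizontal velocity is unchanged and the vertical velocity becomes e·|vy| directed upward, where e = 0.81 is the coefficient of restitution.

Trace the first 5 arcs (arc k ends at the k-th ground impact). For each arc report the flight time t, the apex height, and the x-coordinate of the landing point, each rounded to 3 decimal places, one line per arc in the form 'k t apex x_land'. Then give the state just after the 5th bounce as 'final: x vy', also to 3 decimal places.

1 3.664 23.580 11.760
2 3.518 15.471 23.053
3 2.850 10.151 32.201
4 2.308 6.660 39.610
5 1.870 4.369 45.612
final: 45.612 7.572

Arc 1: start y=12.450, vy=14.920 → t=3.664, apex=23.580, x_land=11.760, impact vy=-21.717
  bounce: vy ← 0.81·21.717 = 17.590
Arc 2: start y=0.000, vy=17.590 → t=3.518, apex=15.471, x_land=23.053, impact vy=-17.590
  bounce: vy ← 0.81·17.590 = 14.248
Arc 3: start y=0.000, vy=14.248 → t=2.850, apex=10.151, x_land=32.201, impact vy=-14.248
  bounce: vy ← 0.81·14.248 = 11.541
Arc 4: start y=0.000, vy=11.541 → t=2.308, apex=6.660, x_land=39.610, impact vy=-11.541
  bounce: vy ← 0.81·11.541 = 9.348
Arc 5: start y=0.000, vy=9.348 → t=1.870, apex=4.369, x_land=45.612, impact vy=-9.348
  bounce: vy ← 0.81·9.348 = 7.572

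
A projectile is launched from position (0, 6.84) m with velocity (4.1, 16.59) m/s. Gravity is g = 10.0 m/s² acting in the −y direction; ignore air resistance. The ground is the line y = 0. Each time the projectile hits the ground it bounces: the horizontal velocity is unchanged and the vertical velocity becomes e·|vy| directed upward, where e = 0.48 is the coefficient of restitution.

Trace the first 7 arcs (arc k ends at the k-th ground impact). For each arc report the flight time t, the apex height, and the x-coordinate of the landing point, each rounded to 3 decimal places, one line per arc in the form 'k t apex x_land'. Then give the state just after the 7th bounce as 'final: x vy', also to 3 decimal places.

Arc 1: start y=6.840, vy=16.590 → t=3.689, apex=20.601, x_land=15.124, impact vy=-20.298
  bounce: vy ← 0.48·20.298 = 9.743
Arc 2: start y=0.000, vy=9.743 → t=1.949, apex=4.747, x_land=23.114, impact vy=-9.743
  bounce: vy ← 0.48·9.743 = 4.677
Arc 3: start y=0.000, vy=4.677 → t=0.935, apex=1.094, x_land=26.949, impact vy=-4.677
  bounce: vy ← 0.48·4.677 = 2.245
Arc 4: start y=0.000, vy=2.245 → t=0.449, apex=0.252, x_land=28.789, impact vy=-2.245
  bounce: vy ← 0.48·2.245 = 1.078
Arc 5: start y=0.000, vy=1.078 → t=0.216, apex=0.058, x_land=29.673, impact vy=-1.078
  bounce: vy ← 0.48·1.078 = 0.517
Arc 6: start y=0.000, vy=0.517 → t=0.103, apex=0.013, x_land=30.097, impact vy=-0.517
  bounce: vy ← 0.48·0.517 = 0.248
Arc 7: start y=0.000, vy=0.248 → t=0.050, apex=0.003, x_land=30.301, impact vy=-0.248
  bounce: vy ← 0.48·0.248 = 0.119

1 3.689 20.601 15.124
2 1.949 4.747 23.114
3 0.935 1.094 26.949
4 0.449 0.252 28.789
5 0.216 0.058 29.673
6 0.103 0.013 30.097
7 0.050 0.003 30.301
final: 30.301 0.119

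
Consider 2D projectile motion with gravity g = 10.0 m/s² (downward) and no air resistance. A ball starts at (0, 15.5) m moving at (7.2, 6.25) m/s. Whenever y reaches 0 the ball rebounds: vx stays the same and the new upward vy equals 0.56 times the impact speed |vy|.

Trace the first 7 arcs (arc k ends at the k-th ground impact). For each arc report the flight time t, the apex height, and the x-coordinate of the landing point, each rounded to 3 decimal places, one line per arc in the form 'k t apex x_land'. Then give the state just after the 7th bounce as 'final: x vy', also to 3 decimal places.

Arc 1: start y=15.500, vy=6.250 → t=2.493, apex=17.453, x_land=17.952, impact vy=-18.683
  bounce: vy ← 0.56·18.683 = 10.463
Arc 2: start y=0.000, vy=10.463 → t=2.093, apex=5.473, x_land=33.018, impact vy=-10.463
  bounce: vy ← 0.56·10.463 = 5.859
Arc 3: start y=0.000, vy=5.859 → t=1.172, apex=1.716, x_land=41.455, impact vy=-5.859
  bounce: vy ← 0.56·5.859 = 3.281
Arc 4: start y=0.000, vy=3.281 → t=0.656, apex=0.538, x_land=46.180, impact vy=-3.281
  bounce: vy ← 0.56·3.281 = 1.837
Arc 5: start y=0.000, vy=1.837 → t=0.367, apex=0.169, x_land=48.826, impact vy=-1.837
  bounce: vy ← 0.56·1.837 = 1.029
Arc 6: start y=0.000, vy=1.029 → t=0.206, apex=0.053, x_land=50.307, impact vy=-1.029
  bounce: vy ← 0.56·1.029 = 0.576
Arc 7: start y=0.000, vy=0.576 → t=0.115, apex=0.017, x_land=51.137, impact vy=-0.576
  bounce: vy ← 0.56·0.576 = 0.323

1 2.493 17.453 17.952
2 2.093 5.473 33.018
3 1.172 1.716 41.455
4 0.656 0.538 46.180
5 0.367 0.169 48.826
6 0.206 0.053 50.307
7 0.115 0.017 51.137
final: 51.137 0.323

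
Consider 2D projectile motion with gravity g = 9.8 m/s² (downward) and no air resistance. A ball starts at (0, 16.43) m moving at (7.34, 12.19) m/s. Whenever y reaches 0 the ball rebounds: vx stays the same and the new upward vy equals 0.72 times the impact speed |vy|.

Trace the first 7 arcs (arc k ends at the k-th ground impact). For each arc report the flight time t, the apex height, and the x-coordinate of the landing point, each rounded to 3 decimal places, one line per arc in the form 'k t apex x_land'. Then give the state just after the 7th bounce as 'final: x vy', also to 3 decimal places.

Arc 1: start y=16.430, vy=12.190 → t=3.458, apex=24.011, x_land=25.378, impact vy=-21.694
  bounce: vy ← 0.72·21.694 = 15.620
Arc 2: start y=0.000, vy=15.620 → t=3.188, apex=12.448, x_land=48.776, impact vy=-15.620
  bounce: vy ← 0.72·15.620 = 11.246
Arc 3: start y=0.000, vy=11.246 → t=2.295, apex=6.453, x_land=65.622, impact vy=-11.246
  bounce: vy ← 0.72·11.246 = 8.097
Arc 4: start y=0.000, vy=8.097 → t=1.652, apex=3.345, x_land=77.751, impact vy=-8.097
  bounce: vy ← 0.72·8.097 = 5.830
Arc 5: start y=0.000, vy=5.830 → t=1.190, apex=1.734, x_land=86.484, impact vy=-5.830
  bounce: vy ← 0.72·5.830 = 4.198
Arc 6: start y=0.000, vy=4.198 → t=0.857, apex=0.899, x_land=92.772, impact vy=-4.198
  bounce: vy ← 0.72·4.198 = 3.022
Arc 7: start y=0.000, vy=3.022 → t=0.617, apex=0.466, x_land=97.299, impact vy=-3.022
  bounce: vy ← 0.72·3.022 = 2.176

1 3.458 24.011 25.378
2 3.188 12.448 48.776
3 2.295 6.453 65.622
4 1.652 3.345 77.751
5 1.190 1.734 86.484
6 0.857 0.899 92.772
7 0.617 0.466 97.299
final: 97.299 2.176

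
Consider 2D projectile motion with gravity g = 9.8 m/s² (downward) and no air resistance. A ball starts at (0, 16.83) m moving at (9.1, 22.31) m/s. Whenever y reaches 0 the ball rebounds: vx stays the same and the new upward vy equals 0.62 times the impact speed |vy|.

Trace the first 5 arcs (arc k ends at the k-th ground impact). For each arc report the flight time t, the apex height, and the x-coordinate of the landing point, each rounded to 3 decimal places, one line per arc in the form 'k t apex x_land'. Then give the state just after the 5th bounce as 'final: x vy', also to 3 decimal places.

Arc 1: start y=16.830, vy=22.310 → t=5.212, apex=42.225, x_land=47.430, impact vy=-28.768
  bounce: vy ← 0.62·28.768 = 17.836
Arc 2: start y=0.000, vy=17.836 → t=3.640, apex=16.231, x_land=80.554, impact vy=-17.836
  bounce: vy ← 0.62·17.836 = 11.058
Arc 3: start y=0.000, vy=11.058 → t=2.257, apex=6.239, x_land=101.091, impact vy=-11.058
  bounce: vy ← 0.62·11.058 = 6.856
Arc 4: start y=0.000, vy=6.856 → t=1.399, apex=2.398, x_land=113.824, impact vy=-6.856
  bounce: vy ← 0.62·6.856 = 4.251
Arc 5: start y=0.000, vy=4.251 → t=0.868, apex=0.922, x_land=121.719, impact vy=-4.251
  bounce: vy ← 0.62·4.251 = 2.636

1 5.212 42.225 47.430
2 3.640 16.231 80.554
3 2.257 6.239 101.091
4 1.399 2.398 113.824
5 0.868 0.922 121.719
final: 121.719 2.636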